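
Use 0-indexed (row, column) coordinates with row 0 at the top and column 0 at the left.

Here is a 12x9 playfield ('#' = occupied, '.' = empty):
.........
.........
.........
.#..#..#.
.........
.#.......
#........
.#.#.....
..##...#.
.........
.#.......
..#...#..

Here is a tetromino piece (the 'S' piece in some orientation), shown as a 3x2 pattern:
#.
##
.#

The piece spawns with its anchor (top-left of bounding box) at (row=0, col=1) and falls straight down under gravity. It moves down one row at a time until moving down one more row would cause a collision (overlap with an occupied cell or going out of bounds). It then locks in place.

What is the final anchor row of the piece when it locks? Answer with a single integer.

Answer: 1

Derivation:
Spawn at (row=0, col=1). Try each row:
  row 0: fits
  row 1: fits
  row 2: blocked -> lock at row 1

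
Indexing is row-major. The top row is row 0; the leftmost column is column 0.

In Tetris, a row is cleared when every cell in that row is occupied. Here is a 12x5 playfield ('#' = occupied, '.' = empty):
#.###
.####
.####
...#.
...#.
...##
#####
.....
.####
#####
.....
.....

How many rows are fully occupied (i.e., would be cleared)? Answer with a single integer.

Answer: 2

Derivation:
Check each row:
  row 0: 1 empty cell -> not full
  row 1: 1 empty cell -> not full
  row 2: 1 empty cell -> not full
  row 3: 4 empty cells -> not full
  row 4: 4 empty cells -> not full
  row 5: 3 empty cells -> not full
  row 6: 0 empty cells -> FULL (clear)
  row 7: 5 empty cells -> not full
  row 8: 1 empty cell -> not full
  row 9: 0 empty cells -> FULL (clear)
  row 10: 5 empty cells -> not full
  row 11: 5 empty cells -> not full
Total rows cleared: 2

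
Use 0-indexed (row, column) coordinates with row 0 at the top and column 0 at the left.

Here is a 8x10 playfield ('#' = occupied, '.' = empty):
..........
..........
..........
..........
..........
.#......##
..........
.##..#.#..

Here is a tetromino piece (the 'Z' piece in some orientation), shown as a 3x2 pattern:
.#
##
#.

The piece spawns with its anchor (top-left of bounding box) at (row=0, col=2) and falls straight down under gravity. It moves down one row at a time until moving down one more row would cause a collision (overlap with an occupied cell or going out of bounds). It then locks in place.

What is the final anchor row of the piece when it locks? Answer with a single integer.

Answer: 4

Derivation:
Spawn at (row=0, col=2). Try each row:
  row 0: fits
  row 1: fits
  row 2: fits
  row 3: fits
  row 4: fits
  row 5: blocked -> lock at row 4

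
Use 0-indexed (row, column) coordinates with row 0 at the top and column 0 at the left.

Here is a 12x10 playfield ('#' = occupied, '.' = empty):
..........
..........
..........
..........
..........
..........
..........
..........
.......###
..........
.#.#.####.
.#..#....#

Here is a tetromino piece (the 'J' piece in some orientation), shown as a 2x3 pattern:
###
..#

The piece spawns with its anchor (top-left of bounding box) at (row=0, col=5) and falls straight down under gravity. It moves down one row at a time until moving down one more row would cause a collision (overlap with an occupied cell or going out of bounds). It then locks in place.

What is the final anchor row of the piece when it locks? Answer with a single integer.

Answer: 6

Derivation:
Spawn at (row=0, col=5). Try each row:
  row 0: fits
  row 1: fits
  row 2: fits
  row 3: fits
  row 4: fits
  row 5: fits
  row 6: fits
  row 7: blocked -> lock at row 6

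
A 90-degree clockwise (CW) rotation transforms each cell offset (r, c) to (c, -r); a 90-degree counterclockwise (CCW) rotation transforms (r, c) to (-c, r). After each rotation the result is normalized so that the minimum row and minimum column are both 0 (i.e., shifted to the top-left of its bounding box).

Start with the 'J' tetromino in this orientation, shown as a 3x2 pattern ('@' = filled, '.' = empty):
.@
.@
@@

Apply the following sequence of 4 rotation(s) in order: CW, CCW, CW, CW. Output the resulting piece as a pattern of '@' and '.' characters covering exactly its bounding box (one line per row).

Answer: @@
@.
@.

Derivation:
Start:
.@
.@
@@
After rotation 1 (CW):
@..
@@@
After rotation 2 (CCW):
.@
.@
@@
After rotation 3 (CW):
@..
@@@
After rotation 4 (CW):
@@
@.
@.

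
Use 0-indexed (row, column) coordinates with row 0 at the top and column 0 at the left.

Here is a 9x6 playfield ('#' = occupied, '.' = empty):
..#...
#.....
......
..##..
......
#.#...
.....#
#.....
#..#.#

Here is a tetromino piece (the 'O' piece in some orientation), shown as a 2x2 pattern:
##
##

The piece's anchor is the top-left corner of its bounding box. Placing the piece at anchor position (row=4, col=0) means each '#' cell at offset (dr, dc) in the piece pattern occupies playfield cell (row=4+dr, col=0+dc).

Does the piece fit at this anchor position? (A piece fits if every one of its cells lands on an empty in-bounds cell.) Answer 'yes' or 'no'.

Check each piece cell at anchor (4, 0):
  offset (0,0) -> (4,0): empty -> OK
  offset (0,1) -> (4,1): empty -> OK
  offset (1,0) -> (5,0): occupied ('#') -> FAIL
  offset (1,1) -> (5,1): empty -> OK
All cells valid: no

Answer: no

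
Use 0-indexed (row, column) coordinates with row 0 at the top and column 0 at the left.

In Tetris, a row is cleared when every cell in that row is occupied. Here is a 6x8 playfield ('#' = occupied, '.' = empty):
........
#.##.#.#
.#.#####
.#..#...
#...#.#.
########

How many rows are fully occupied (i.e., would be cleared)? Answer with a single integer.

Check each row:
  row 0: 8 empty cells -> not full
  row 1: 3 empty cells -> not full
  row 2: 2 empty cells -> not full
  row 3: 6 empty cells -> not full
  row 4: 5 empty cells -> not full
  row 5: 0 empty cells -> FULL (clear)
Total rows cleared: 1

Answer: 1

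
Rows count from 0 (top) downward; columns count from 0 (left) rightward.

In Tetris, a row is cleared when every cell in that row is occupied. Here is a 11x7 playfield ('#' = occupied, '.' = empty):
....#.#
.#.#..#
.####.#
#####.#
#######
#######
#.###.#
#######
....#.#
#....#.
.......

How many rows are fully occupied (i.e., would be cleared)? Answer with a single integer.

Answer: 3

Derivation:
Check each row:
  row 0: 5 empty cells -> not full
  row 1: 4 empty cells -> not full
  row 2: 2 empty cells -> not full
  row 3: 1 empty cell -> not full
  row 4: 0 empty cells -> FULL (clear)
  row 5: 0 empty cells -> FULL (clear)
  row 6: 2 empty cells -> not full
  row 7: 0 empty cells -> FULL (clear)
  row 8: 5 empty cells -> not full
  row 9: 5 empty cells -> not full
  row 10: 7 empty cells -> not full
Total rows cleared: 3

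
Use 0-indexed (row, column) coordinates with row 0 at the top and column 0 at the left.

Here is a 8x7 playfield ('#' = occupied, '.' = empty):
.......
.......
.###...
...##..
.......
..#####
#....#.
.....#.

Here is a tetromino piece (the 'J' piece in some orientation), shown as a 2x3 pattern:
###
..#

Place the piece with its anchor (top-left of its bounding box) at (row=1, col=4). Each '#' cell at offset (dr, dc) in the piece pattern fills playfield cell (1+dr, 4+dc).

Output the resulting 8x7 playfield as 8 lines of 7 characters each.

Fill (1+0,4+0) = (1,4)
Fill (1+0,4+1) = (1,5)
Fill (1+0,4+2) = (1,6)
Fill (1+1,4+2) = (2,6)

Answer: .......
....###
.###..#
...##..
.......
..#####
#....#.
.....#.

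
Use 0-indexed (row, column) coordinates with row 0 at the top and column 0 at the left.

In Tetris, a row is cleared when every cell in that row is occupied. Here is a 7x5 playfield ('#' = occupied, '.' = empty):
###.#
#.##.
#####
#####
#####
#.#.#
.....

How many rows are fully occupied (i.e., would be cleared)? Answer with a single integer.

Answer: 3

Derivation:
Check each row:
  row 0: 1 empty cell -> not full
  row 1: 2 empty cells -> not full
  row 2: 0 empty cells -> FULL (clear)
  row 3: 0 empty cells -> FULL (clear)
  row 4: 0 empty cells -> FULL (clear)
  row 5: 2 empty cells -> not full
  row 6: 5 empty cells -> not full
Total rows cleared: 3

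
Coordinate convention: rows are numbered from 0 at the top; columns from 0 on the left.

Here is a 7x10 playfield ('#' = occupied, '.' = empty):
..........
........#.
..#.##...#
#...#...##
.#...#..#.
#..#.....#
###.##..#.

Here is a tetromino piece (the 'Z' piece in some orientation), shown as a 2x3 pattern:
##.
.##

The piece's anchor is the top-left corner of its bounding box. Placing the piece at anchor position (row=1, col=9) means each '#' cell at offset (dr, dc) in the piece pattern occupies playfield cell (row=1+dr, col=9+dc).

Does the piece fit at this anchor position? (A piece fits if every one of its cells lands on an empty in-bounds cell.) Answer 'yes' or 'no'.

Answer: no

Derivation:
Check each piece cell at anchor (1, 9):
  offset (0,0) -> (1,9): empty -> OK
  offset (0,1) -> (1,10): out of bounds -> FAIL
  offset (1,1) -> (2,10): out of bounds -> FAIL
  offset (1,2) -> (2,11): out of bounds -> FAIL
All cells valid: no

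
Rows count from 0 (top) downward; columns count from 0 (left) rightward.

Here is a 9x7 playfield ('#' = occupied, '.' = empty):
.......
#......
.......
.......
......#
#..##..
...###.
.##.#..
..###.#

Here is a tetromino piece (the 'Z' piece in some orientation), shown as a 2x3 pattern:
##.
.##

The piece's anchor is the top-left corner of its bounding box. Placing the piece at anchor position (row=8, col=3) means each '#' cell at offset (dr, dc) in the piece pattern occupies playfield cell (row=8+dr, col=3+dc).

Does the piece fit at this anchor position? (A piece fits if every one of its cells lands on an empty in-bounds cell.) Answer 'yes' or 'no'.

Answer: no

Derivation:
Check each piece cell at anchor (8, 3):
  offset (0,0) -> (8,3): occupied ('#') -> FAIL
  offset (0,1) -> (8,4): occupied ('#') -> FAIL
  offset (1,1) -> (9,4): out of bounds -> FAIL
  offset (1,2) -> (9,5): out of bounds -> FAIL
All cells valid: no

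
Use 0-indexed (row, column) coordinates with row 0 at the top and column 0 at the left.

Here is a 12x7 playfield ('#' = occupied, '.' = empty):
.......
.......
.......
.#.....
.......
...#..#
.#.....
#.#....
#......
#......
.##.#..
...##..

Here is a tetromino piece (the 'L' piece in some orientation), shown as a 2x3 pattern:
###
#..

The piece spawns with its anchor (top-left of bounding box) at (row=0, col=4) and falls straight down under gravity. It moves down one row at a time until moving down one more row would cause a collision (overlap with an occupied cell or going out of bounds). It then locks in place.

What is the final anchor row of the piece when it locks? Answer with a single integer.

Answer: 4

Derivation:
Spawn at (row=0, col=4). Try each row:
  row 0: fits
  row 1: fits
  row 2: fits
  row 3: fits
  row 4: fits
  row 5: blocked -> lock at row 4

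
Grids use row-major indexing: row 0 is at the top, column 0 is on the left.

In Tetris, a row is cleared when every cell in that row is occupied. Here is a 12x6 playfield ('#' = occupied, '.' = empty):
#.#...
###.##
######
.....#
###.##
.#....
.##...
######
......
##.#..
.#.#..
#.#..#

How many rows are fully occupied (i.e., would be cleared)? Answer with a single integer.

Check each row:
  row 0: 4 empty cells -> not full
  row 1: 1 empty cell -> not full
  row 2: 0 empty cells -> FULL (clear)
  row 3: 5 empty cells -> not full
  row 4: 1 empty cell -> not full
  row 5: 5 empty cells -> not full
  row 6: 4 empty cells -> not full
  row 7: 0 empty cells -> FULL (clear)
  row 8: 6 empty cells -> not full
  row 9: 3 empty cells -> not full
  row 10: 4 empty cells -> not full
  row 11: 3 empty cells -> not full
Total rows cleared: 2

Answer: 2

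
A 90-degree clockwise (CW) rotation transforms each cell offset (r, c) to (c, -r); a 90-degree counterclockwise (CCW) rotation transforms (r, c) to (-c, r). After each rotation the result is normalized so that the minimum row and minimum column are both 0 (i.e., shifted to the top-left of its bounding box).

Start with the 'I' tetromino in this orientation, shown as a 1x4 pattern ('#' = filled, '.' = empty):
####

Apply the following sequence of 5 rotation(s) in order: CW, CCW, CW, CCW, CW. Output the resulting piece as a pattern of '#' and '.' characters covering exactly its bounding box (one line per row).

Start:
####
After rotation 1 (CW):
#
#
#
#
After rotation 2 (CCW):
####
After rotation 3 (CW):
#
#
#
#
After rotation 4 (CCW):
####
After rotation 5 (CW):
#
#
#
#

Answer: #
#
#
#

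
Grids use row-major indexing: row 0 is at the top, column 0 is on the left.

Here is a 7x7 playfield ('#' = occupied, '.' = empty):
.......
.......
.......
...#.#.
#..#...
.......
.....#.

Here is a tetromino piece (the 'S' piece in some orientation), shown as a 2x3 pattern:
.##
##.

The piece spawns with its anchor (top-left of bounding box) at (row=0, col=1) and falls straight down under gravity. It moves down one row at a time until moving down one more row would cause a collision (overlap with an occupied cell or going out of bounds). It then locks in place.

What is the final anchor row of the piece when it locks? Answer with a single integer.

Spawn at (row=0, col=1). Try each row:
  row 0: fits
  row 1: fits
  row 2: fits
  row 3: blocked -> lock at row 2

Answer: 2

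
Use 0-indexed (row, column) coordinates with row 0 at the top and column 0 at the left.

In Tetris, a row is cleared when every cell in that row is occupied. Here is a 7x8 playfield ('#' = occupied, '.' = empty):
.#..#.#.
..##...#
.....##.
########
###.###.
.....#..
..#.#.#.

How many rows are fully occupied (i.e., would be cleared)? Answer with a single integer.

Answer: 1

Derivation:
Check each row:
  row 0: 5 empty cells -> not full
  row 1: 5 empty cells -> not full
  row 2: 6 empty cells -> not full
  row 3: 0 empty cells -> FULL (clear)
  row 4: 2 empty cells -> not full
  row 5: 7 empty cells -> not full
  row 6: 5 empty cells -> not full
Total rows cleared: 1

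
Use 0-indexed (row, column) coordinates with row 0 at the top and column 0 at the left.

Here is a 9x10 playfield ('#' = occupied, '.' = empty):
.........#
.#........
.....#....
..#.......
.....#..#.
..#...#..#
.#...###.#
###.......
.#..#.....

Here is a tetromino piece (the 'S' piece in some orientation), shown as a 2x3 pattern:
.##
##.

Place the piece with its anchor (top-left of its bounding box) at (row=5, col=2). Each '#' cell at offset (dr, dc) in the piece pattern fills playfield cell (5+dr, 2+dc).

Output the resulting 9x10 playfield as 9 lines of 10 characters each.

Answer: .........#
.#........
.....#....
..#.......
.....#..#.
..###.#..#
.###.###.#
###.......
.#..#.....

Derivation:
Fill (5+0,2+1) = (5,3)
Fill (5+0,2+2) = (5,4)
Fill (5+1,2+0) = (6,2)
Fill (5+1,2+1) = (6,3)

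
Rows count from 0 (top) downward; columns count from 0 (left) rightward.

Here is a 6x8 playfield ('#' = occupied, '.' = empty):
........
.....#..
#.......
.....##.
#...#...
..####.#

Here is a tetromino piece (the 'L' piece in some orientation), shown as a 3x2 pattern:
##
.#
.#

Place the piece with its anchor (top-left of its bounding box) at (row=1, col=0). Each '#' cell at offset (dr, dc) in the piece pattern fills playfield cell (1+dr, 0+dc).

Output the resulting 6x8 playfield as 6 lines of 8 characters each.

Answer: ........
##...#..
##......
.#...##.
#...#...
..####.#

Derivation:
Fill (1+0,0+0) = (1,0)
Fill (1+0,0+1) = (1,1)
Fill (1+1,0+1) = (2,1)
Fill (1+2,0+1) = (3,1)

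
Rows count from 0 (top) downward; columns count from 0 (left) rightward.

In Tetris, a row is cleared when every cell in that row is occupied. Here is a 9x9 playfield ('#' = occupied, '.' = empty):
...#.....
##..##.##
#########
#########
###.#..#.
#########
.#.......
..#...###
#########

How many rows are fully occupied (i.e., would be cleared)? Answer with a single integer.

Answer: 4

Derivation:
Check each row:
  row 0: 8 empty cells -> not full
  row 1: 3 empty cells -> not full
  row 2: 0 empty cells -> FULL (clear)
  row 3: 0 empty cells -> FULL (clear)
  row 4: 4 empty cells -> not full
  row 5: 0 empty cells -> FULL (clear)
  row 6: 8 empty cells -> not full
  row 7: 5 empty cells -> not full
  row 8: 0 empty cells -> FULL (clear)
Total rows cleared: 4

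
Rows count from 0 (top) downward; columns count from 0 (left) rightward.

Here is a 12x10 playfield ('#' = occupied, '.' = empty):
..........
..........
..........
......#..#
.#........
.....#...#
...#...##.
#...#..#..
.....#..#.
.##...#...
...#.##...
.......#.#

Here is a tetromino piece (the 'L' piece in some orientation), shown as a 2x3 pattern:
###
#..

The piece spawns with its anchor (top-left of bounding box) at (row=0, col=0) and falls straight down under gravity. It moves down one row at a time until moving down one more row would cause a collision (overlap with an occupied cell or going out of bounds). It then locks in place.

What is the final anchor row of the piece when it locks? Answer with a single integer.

Spawn at (row=0, col=0). Try each row:
  row 0: fits
  row 1: fits
  row 2: fits
  row 3: fits
  row 4: blocked -> lock at row 3

Answer: 3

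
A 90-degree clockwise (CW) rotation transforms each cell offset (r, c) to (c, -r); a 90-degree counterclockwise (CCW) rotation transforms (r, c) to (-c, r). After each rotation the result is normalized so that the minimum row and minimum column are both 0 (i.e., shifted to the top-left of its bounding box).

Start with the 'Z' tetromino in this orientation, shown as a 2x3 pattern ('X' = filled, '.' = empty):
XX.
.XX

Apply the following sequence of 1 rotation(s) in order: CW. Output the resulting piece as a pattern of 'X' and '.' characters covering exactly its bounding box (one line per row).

Answer: .X
XX
X.

Derivation:
Start:
XX.
.XX
After rotation 1 (CW):
.X
XX
X.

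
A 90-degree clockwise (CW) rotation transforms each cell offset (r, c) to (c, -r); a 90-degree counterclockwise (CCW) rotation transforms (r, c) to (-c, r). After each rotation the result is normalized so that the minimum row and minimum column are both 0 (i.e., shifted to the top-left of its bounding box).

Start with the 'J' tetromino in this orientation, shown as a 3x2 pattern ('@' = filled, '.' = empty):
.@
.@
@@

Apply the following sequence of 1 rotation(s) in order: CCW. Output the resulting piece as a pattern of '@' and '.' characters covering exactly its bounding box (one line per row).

Answer: @@@
..@

Derivation:
Start:
.@
.@
@@
After rotation 1 (CCW):
@@@
..@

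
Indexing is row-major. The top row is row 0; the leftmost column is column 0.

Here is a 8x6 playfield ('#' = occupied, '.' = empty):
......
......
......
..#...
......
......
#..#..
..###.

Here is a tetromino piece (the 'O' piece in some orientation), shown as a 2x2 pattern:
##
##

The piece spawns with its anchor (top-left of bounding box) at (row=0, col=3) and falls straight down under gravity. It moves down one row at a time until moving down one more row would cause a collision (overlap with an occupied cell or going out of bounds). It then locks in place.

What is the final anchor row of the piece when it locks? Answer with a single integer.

Spawn at (row=0, col=3). Try each row:
  row 0: fits
  row 1: fits
  row 2: fits
  row 3: fits
  row 4: fits
  row 5: blocked -> lock at row 4

Answer: 4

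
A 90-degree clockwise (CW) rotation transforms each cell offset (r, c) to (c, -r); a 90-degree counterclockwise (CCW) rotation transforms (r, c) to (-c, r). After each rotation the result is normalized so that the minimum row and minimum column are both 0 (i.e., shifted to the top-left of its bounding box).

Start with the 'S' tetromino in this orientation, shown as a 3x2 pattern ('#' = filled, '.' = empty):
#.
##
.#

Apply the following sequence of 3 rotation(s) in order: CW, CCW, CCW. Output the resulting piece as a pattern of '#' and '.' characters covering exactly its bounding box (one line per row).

Answer: .##
##.

Derivation:
Start:
#.
##
.#
After rotation 1 (CW):
.##
##.
After rotation 2 (CCW):
#.
##
.#
After rotation 3 (CCW):
.##
##.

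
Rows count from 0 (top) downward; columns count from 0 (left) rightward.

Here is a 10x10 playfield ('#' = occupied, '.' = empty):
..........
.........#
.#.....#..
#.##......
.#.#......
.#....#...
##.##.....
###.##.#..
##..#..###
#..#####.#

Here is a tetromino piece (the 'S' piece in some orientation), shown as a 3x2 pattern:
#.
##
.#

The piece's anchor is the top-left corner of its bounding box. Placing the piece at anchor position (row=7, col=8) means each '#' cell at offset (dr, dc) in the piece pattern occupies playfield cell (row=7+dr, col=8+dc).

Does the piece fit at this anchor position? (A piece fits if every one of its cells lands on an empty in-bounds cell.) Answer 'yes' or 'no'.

Answer: no

Derivation:
Check each piece cell at anchor (7, 8):
  offset (0,0) -> (7,8): empty -> OK
  offset (1,0) -> (8,8): occupied ('#') -> FAIL
  offset (1,1) -> (8,9): occupied ('#') -> FAIL
  offset (2,1) -> (9,9): occupied ('#') -> FAIL
All cells valid: no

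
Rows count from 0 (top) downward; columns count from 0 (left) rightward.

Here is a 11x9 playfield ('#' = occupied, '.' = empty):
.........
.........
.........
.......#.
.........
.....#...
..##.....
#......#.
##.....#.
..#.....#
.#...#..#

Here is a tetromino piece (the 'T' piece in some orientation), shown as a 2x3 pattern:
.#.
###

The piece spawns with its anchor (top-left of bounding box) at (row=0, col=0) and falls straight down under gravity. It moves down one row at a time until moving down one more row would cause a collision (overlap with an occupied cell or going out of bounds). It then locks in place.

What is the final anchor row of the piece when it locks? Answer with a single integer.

Spawn at (row=0, col=0). Try each row:
  row 0: fits
  row 1: fits
  row 2: fits
  row 3: fits
  row 4: fits
  row 5: blocked -> lock at row 4

Answer: 4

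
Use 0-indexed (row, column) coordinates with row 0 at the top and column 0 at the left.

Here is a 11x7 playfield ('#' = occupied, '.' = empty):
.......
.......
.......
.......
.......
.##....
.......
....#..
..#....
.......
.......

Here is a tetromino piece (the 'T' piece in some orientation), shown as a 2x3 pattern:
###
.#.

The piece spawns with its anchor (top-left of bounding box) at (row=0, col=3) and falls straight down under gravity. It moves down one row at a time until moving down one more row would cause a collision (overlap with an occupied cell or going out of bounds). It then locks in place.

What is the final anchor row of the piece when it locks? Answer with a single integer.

Answer: 5

Derivation:
Spawn at (row=0, col=3). Try each row:
  row 0: fits
  row 1: fits
  row 2: fits
  row 3: fits
  row 4: fits
  row 5: fits
  row 6: blocked -> lock at row 5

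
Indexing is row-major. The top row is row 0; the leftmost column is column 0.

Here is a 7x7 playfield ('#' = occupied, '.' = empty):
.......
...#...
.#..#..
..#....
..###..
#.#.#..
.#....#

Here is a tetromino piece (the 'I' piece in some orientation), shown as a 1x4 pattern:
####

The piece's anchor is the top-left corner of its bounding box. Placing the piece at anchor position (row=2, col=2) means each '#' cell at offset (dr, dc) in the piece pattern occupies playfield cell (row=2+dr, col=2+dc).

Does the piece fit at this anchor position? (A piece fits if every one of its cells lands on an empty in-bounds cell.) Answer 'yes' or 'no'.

Answer: no

Derivation:
Check each piece cell at anchor (2, 2):
  offset (0,0) -> (2,2): empty -> OK
  offset (0,1) -> (2,3): empty -> OK
  offset (0,2) -> (2,4): occupied ('#') -> FAIL
  offset (0,3) -> (2,5): empty -> OK
All cells valid: no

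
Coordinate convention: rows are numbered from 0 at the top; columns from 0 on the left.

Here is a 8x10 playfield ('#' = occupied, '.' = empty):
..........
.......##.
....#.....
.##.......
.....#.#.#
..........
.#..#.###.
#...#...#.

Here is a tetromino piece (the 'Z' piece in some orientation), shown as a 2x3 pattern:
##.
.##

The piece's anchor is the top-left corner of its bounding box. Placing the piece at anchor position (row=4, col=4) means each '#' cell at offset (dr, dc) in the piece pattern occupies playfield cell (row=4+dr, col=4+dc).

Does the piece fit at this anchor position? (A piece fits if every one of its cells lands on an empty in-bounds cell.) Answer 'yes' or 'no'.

Answer: no

Derivation:
Check each piece cell at anchor (4, 4):
  offset (0,0) -> (4,4): empty -> OK
  offset (0,1) -> (4,5): occupied ('#') -> FAIL
  offset (1,1) -> (5,5): empty -> OK
  offset (1,2) -> (5,6): empty -> OK
All cells valid: no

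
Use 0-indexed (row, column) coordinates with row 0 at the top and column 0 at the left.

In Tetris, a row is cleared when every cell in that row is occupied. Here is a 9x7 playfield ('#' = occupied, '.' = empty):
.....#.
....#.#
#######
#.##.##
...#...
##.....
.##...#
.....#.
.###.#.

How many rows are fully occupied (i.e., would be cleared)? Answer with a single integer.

Answer: 1

Derivation:
Check each row:
  row 0: 6 empty cells -> not full
  row 1: 5 empty cells -> not full
  row 2: 0 empty cells -> FULL (clear)
  row 3: 2 empty cells -> not full
  row 4: 6 empty cells -> not full
  row 5: 5 empty cells -> not full
  row 6: 4 empty cells -> not full
  row 7: 6 empty cells -> not full
  row 8: 3 empty cells -> not full
Total rows cleared: 1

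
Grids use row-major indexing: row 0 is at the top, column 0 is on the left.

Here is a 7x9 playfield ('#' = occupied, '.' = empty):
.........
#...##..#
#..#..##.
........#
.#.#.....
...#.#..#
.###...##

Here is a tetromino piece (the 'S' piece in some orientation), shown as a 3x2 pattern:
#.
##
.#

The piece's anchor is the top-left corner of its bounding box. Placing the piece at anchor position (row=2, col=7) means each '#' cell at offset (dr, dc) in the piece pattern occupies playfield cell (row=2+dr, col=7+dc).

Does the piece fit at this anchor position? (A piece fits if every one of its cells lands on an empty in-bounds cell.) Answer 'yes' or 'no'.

Answer: no

Derivation:
Check each piece cell at anchor (2, 7):
  offset (0,0) -> (2,7): occupied ('#') -> FAIL
  offset (1,0) -> (3,7): empty -> OK
  offset (1,1) -> (3,8): occupied ('#') -> FAIL
  offset (2,1) -> (4,8): empty -> OK
All cells valid: no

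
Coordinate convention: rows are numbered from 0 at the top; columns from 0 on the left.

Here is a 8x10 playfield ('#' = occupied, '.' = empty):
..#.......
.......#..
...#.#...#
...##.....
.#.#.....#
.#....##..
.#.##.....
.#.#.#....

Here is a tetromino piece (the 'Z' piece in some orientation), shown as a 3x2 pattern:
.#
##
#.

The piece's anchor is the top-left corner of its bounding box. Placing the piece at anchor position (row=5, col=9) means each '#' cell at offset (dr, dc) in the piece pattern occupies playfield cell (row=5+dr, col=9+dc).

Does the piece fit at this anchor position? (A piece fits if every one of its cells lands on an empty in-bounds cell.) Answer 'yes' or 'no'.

Check each piece cell at anchor (5, 9):
  offset (0,1) -> (5,10): out of bounds -> FAIL
  offset (1,0) -> (6,9): empty -> OK
  offset (1,1) -> (6,10): out of bounds -> FAIL
  offset (2,0) -> (7,9): empty -> OK
All cells valid: no

Answer: no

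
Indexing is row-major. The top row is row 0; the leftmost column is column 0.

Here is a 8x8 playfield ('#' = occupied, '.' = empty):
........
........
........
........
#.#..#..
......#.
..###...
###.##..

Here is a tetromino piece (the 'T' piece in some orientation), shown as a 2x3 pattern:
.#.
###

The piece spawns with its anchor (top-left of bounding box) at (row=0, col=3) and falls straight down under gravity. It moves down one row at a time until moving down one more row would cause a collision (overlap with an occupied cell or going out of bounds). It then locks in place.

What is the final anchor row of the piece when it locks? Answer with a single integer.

Answer: 2

Derivation:
Spawn at (row=0, col=3). Try each row:
  row 0: fits
  row 1: fits
  row 2: fits
  row 3: blocked -> lock at row 2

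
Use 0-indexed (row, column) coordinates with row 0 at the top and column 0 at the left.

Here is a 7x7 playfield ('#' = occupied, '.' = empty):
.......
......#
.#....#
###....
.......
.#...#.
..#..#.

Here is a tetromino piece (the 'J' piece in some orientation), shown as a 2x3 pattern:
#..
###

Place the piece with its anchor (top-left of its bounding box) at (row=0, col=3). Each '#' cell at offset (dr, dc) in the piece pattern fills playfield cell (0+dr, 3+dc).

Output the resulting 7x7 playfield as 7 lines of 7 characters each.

Fill (0+0,3+0) = (0,3)
Fill (0+1,3+0) = (1,3)
Fill (0+1,3+1) = (1,4)
Fill (0+1,3+2) = (1,5)

Answer: ...#...
...####
.#....#
###....
.......
.#...#.
..#..#.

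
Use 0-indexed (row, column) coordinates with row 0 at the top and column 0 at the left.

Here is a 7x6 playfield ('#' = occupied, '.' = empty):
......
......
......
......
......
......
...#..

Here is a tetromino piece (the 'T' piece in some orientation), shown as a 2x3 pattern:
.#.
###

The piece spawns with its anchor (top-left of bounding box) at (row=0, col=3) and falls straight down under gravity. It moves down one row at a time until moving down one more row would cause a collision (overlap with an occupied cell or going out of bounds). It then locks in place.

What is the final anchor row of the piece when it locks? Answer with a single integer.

Spawn at (row=0, col=3). Try each row:
  row 0: fits
  row 1: fits
  row 2: fits
  row 3: fits
  row 4: fits
  row 5: blocked -> lock at row 4

Answer: 4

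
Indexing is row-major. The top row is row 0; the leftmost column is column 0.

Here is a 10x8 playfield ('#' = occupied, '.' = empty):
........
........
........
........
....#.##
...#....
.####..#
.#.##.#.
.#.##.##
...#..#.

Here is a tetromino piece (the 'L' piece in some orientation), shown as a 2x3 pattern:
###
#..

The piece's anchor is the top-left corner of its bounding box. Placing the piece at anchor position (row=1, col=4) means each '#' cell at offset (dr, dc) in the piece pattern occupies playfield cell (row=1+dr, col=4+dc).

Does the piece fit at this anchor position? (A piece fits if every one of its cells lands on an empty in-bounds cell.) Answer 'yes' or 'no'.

Check each piece cell at anchor (1, 4):
  offset (0,0) -> (1,4): empty -> OK
  offset (0,1) -> (1,5): empty -> OK
  offset (0,2) -> (1,6): empty -> OK
  offset (1,0) -> (2,4): empty -> OK
All cells valid: yes

Answer: yes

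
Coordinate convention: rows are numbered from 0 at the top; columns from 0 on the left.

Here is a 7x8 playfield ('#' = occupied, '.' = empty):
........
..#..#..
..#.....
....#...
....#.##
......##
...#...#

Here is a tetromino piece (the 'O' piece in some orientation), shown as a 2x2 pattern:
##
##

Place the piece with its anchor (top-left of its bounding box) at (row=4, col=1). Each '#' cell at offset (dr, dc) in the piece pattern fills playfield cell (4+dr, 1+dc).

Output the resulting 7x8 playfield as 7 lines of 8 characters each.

Answer: ........
..#..#..
..#.....
....#...
.##.#.##
.##...##
...#...#

Derivation:
Fill (4+0,1+0) = (4,1)
Fill (4+0,1+1) = (4,2)
Fill (4+1,1+0) = (5,1)
Fill (4+1,1+1) = (5,2)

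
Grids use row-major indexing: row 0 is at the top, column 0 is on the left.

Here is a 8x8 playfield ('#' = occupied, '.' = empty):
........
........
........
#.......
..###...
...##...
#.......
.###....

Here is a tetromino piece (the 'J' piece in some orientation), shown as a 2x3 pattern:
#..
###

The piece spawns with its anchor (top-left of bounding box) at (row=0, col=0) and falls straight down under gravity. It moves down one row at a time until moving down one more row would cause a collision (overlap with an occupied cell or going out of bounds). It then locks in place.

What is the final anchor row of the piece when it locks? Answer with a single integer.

Spawn at (row=0, col=0). Try each row:
  row 0: fits
  row 1: fits
  row 2: blocked -> lock at row 1

Answer: 1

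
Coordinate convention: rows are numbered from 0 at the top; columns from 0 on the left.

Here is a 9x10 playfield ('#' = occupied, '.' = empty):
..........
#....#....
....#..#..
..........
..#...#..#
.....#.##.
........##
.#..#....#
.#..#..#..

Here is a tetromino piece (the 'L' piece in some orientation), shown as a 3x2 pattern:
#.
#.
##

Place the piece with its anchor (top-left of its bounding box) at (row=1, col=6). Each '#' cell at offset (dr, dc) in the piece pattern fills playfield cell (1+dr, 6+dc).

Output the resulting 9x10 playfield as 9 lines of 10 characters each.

Fill (1+0,6+0) = (1,6)
Fill (1+1,6+0) = (2,6)
Fill (1+2,6+0) = (3,6)
Fill (1+2,6+1) = (3,7)

Answer: ..........
#....##...
....#.##..
......##..
..#...#..#
.....#.##.
........##
.#..#....#
.#..#..#..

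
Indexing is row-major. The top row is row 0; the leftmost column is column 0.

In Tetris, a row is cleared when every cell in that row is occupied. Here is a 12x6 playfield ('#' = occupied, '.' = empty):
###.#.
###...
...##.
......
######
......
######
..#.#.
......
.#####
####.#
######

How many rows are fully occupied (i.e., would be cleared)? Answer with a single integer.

Check each row:
  row 0: 2 empty cells -> not full
  row 1: 3 empty cells -> not full
  row 2: 4 empty cells -> not full
  row 3: 6 empty cells -> not full
  row 4: 0 empty cells -> FULL (clear)
  row 5: 6 empty cells -> not full
  row 6: 0 empty cells -> FULL (clear)
  row 7: 4 empty cells -> not full
  row 8: 6 empty cells -> not full
  row 9: 1 empty cell -> not full
  row 10: 1 empty cell -> not full
  row 11: 0 empty cells -> FULL (clear)
Total rows cleared: 3

Answer: 3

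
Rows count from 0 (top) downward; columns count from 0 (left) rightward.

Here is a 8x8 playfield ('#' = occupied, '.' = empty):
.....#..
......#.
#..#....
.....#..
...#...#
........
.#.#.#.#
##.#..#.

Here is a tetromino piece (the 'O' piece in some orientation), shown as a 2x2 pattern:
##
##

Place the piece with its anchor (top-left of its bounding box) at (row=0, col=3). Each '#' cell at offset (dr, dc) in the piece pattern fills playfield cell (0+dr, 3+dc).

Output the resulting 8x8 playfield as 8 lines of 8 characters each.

Fill (0+0,3+0) = (0,3)
Fill (0+0,3+1) = (0,4)
Fill (0+1,3+0) = (1,3)
Fill (0+1,3+1) = (1,4)

Answer: ...###..
...##.#.
#..#....
.....#..
...#...#
........
.#.#.#.#
##.#..#.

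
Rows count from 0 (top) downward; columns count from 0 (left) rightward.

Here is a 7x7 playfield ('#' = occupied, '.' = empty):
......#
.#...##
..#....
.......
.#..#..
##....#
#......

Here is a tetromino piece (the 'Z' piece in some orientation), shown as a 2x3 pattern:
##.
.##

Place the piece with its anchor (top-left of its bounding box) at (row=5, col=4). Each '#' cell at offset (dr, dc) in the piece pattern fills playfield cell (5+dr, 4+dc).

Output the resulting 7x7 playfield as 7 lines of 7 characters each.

Answer: ......#
.#...##
..#....
.......
.#..#..
##..###
#....##

Derivation:
Fill (5+0,4+0) = (5,4)
Fill (5+0,4+1) = (5,5)
Fill (5+1,4+1) = (6,5)
Fill (5+1,4+2) = (6,6)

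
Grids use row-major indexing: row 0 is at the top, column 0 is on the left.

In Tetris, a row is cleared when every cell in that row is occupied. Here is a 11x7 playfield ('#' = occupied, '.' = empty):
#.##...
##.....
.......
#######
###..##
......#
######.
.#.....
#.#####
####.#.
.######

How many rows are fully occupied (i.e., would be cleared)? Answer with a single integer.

Answer: 1

Derivation:
Check each row:
  row 0: 4 empty cells -> not full
  row 1: 5 empty cells -> not full
  row 2: 7 empty cells -> not full
  row 3: 0 empty cells -> FULL (clear)
  row 4: 2 empty cells -> not full
  row 5: 6 empty cells -> not full
  row 6: 1 empty cell -> not full
  row 7: 6 empty cells -> not full
  row 8: 1 empty cell -> not full
  row 9: 2 empty cells -> not full
  row 10: 1 empty cell -> not full
Total rows cleared: 1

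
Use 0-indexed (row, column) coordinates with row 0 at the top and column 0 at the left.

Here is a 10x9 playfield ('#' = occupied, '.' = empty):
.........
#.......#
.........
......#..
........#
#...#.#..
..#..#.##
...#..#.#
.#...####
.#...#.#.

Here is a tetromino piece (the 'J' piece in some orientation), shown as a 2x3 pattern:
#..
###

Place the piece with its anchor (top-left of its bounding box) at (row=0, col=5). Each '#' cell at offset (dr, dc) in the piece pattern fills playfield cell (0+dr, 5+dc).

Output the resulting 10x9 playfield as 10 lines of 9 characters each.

Answer: .....#...
#....####
.........
......#..
........#
#...#.#..
..#..#.##
...#..#.#
.#...####
.#...#.#.

Derivation:
Fill (0+0,5+0) = (0,5)
Fill (0+1,5+0) = (1,5)
Fill (0+1,5+1) = (1,6)
Fill (0+1,5+2) = (1,7)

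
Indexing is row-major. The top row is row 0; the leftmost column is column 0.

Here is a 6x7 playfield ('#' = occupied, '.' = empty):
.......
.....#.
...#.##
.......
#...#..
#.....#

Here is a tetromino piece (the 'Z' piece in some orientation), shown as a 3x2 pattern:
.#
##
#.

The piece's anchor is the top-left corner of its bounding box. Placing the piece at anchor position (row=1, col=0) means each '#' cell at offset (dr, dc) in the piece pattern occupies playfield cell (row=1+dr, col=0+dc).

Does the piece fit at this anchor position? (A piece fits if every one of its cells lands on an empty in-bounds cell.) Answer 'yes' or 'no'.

Check each piece cell at anchor (1, 0):
  offset (0,1) -> (1,1): empty -> OK
  offset (1,0) -> (2,0): empty -> OK
  offset (1,1) -> (2,1): empty -> OK
  offset (2,0) -> (3,0): empty -> OK
All cells valid: yes

Answer: yes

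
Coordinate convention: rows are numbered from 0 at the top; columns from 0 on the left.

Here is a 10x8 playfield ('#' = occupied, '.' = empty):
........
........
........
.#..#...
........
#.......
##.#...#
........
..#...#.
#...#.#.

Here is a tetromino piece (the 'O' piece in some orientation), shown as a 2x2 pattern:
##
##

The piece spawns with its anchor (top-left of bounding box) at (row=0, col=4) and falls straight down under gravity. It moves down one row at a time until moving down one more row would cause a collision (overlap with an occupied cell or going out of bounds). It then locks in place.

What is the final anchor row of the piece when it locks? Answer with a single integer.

Spawn at (row=0, col=4). Try each row:
  row 0: fits
  row 1: fits
  row 2: blocked -> lock at row 1

Answer: 1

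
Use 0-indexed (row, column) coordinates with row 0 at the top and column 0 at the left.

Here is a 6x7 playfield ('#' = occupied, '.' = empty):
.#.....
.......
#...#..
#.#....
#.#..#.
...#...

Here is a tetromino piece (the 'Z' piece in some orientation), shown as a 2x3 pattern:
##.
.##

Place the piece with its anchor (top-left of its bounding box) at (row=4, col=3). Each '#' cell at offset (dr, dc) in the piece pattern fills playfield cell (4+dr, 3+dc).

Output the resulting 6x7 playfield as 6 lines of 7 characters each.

Fill (4+0,3+0) = (4,3)
Fill (4+0,3+1) = (4,4)
Fill (4+1,3+1) = (5,4)
Fill (4+1,3+2) = (5,5)

Answer: .#.....
.......
#...#..
#.#....
#.####.
...###.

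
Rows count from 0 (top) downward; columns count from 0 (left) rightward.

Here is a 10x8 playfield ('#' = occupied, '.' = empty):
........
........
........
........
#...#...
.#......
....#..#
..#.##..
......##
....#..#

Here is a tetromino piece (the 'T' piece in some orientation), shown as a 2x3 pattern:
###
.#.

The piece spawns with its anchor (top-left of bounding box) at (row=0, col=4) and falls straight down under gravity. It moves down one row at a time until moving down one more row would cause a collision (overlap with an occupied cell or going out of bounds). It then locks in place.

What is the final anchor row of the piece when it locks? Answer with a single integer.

Spawn at (row=0, col=4). Try each row:
  row 0: fits
  row 1: fits
  row 2: fits
  row 3: fits
  row 4: blocked -> lock at row 3

Answer: 3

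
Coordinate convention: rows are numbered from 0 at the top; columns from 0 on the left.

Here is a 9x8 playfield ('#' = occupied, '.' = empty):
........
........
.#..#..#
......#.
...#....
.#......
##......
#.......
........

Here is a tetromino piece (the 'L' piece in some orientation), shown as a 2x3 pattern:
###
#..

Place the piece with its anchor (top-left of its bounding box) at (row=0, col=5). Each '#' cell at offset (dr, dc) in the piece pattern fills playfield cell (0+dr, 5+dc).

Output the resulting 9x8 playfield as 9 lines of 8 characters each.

Answer: .....###
.....#..
.#..#..#
......#.
...#....
.#......
##......
#.......
........

Derivation:
Fill (0+0,5+0) = (0,5)
Fill (0+0,5+1) = (0,6)
Fill (0+0,5+2) = (0,7)
Fill (0+1,5+0) = (1,5)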